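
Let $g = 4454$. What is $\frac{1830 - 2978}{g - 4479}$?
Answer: $\frac{1148}{25} \approx 45.92$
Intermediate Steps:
$\frac{1830 - 2978}{g - 4479} = \frac{1830 - 2978}{4454 - 4479} = - \frac{1148}{-25} = \left(-1148\right) \left(- \frac{1}{25}\right) = \frac{1148}{25}$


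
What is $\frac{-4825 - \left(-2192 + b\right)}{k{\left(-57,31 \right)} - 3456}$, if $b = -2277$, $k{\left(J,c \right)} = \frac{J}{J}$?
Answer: $\frac{356}{3455} \approx 0.10304$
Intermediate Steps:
$k{\left(J,c \right)} = 1$
$\frac{-4825 - \left(-2192 + b\right)}{k{\left(-57,31 \right)} - 3456} = \frac{-4825 + \left(2192 - -2277\right)}{1 - 3456} = \frac{-4825 + \left(2192 + 2277\right)}{-3455} = \left(-4825 + 4469\right) \left(- \frac{1}{3455}\right) = \left(-356\right) \left(- \frac{1}{3455}\right) = \frac{356}{3455}$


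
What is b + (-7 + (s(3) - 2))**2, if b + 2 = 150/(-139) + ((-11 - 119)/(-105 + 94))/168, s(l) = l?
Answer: 4237259/128436 ≈ 32.991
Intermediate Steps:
b = -386437/128436 (b = -2 + (150/(-139) + ((-11 - 119)/(-105 + 94))/168) = -2 + (150*(-1/139) - 130/(-11)*(1/168)) = -2 + (-150/139 - 130*(-1/11)*(1/168)) = -2 + (-150/139 + (130/11)*(1/168)) = -2 + (-150/139 + 65/924) = -2 - 129565/128436 = -386437/128436 ≈ -3.0088)
b + (-7 + (s(3) - 2))**2 = -386437/128436 + (-7 + (3 - 2))**2 = -386437/128436 + (-7 + 1)**2 = -386437/128436 + (-6)**2 = -386437/128436 + 36 = 4237259/128436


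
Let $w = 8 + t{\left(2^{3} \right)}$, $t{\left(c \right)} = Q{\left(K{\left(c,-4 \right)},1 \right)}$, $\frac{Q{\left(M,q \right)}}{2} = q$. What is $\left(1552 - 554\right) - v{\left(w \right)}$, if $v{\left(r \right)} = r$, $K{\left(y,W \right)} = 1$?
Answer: $988$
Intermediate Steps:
$Q{\left(M,q \right)} = 2 q$
$t{\left(c \right)} = 2$ ($t{\left(c \right)} = 2 \cdot 1 = 2$)
$w = 10$ ($w = 8 + 2 = 10$)
$\left(1552 - 554\right) - v{\left(w \right)} = \left(1552 - 554\right) - 10 = 998 - 10 = 988$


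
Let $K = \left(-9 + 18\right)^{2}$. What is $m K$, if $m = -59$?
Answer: $-4779$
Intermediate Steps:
$K = 81$ ($K = 9^{2} = 81$)
$m K = \left(-59\right) 81 = -4779$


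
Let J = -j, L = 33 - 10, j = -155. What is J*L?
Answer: 3565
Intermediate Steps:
L = 23
J = 155 (J = -1*(-155) = 155)
J*L = 155*23 = 3565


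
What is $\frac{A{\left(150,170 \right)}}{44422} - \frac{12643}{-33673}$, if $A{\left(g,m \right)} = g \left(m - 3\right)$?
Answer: $\frac{4206994}{4478509} \approx 0.93937$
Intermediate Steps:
$A{\left(g,m \right)} = g \left(-3 + m\right)$
$\frac{A{\left(150,170 \right)}}{44422} - \frac{12643}{-33673} = \frac{150 \left(-3 + 170\right)}{44422} - \frac{12643}{-33673} = 150 \cdot 167 \cdot \frac{1}{44422} - - \frac{12643}{33673} = 25050 \cdot \frac{1}{44422} + \frac{12643}{33673} = \frac{75}{133} + \frac{12643}{33673} = \frac{4206994}{4478509}$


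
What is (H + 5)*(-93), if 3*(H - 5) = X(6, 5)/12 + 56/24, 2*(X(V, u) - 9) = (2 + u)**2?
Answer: -8711/8 ≈ -1088.9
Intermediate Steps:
X(V, u) = 9 + (2 + u)**2/2
H = 161/24 (H = 5 + ((9 + (2 + 5)**2/2)/12 + 56/24)/3 = 5 + ((9 + (1/2)*7**2)*(1/12) + 56*(1/24))/3 = 5 + ((9 + (1/2)*49)*(1/12) + 7/3)/3 = 5 + ((9 + 49/2)*(1/12) + 7/3)/3 = 5 + ((67/2)*(1/12) + 7/3)/3 = 5 + (67/24 + 7/3)/3 = 5 + (1/3)*(41/8) = 5 + 41/24 = 161/24 ≈ 6.7083)
(H + 5)*(-93) = (161/24 + 5)*(-93) = (281/24)*(-93) = -8711/8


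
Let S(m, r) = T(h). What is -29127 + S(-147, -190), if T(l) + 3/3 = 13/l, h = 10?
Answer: -291267/10 ≈ -29127.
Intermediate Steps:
T(l) = -1 + 13/l
S(m, r) = 3/10 (S(m, r) = (13 - 1*10)/10 = (13 - 10)/10 = (1/10)*3 = 3/10)
-29127 + S(-147, -190) = -29127 + 3/10 = -291267/10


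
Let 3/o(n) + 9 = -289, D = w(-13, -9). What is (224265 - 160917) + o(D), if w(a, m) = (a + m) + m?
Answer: 18877701/298 ≈ 63348.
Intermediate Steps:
w(a, m) = a + 2*m
D = -31 (D = -13 + 2*(-9) = -13 - 18 = -31)
o(n) = -3/298 (o(n) = 3/(-9 - 289) = 3/(-298) = 3*(-1/298) = -3/298)
(224265 - 160917) + o(D) = (224265 - 160917) - 3/298 = 63348 - 3/298 = 18877701/298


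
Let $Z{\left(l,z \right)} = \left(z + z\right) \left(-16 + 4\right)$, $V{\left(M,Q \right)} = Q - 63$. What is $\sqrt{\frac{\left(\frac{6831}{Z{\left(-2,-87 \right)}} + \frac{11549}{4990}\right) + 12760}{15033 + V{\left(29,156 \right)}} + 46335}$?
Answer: $\frac{\sqrt{24667199558614798018165}}{729627820} \approx 215.26$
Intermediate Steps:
$V{\left(M,Q \right)} = -63 + Q$ ($V{\left(M,Q \right)} = Q - 63 = -63 + Q$)
$Z{\left(l,z \right)} = - 24 z$ ($Z{\left(l,z \right)} = 2 z \left(-12\right) = - 24 z$)
$\sqrt{\frac{\left(\frac{6831}{Z{\left(-2,-87 \right)}} + \frac{11549}{4990}\right) + 12760}{15033 + V{\left(29,156 \right)}} + 46335} = \sqrt{\frac{\left(\frac{6831}{\left(-24\right) \left(-87\right)} + \frac{11549}{4990}\right) + 12760}{15033 + \left(-63 + 156\right)} + 46335} = \sqrt{\frac{\left(\frac{6831}{2088} + 11549 \cdot \frac{1}{4990}\right) + 12760}{15033 + 93} + 46335} = \sqrt{\frac{\left(6831 \cdot \frac{1}{2088} + \frac{11549}{4990}\right) + 12760}{15126} + 46335} = \sqrt{\left(\left(\frac{759}{232} + \frac{11549}{4990}\right) + 12760\right) \frac{1}{15126} + 46335} = \sqrt{\left(\frac{3233389}{578840} + 12760\right) \frac{1}{15126} + 46335} = \sqrt{\frac{7389231789}{578840} \cdot \frac{1}{15126} + 46335} = \sqrt{\frac{2463077263}{2918511280} + 46335} = \sqrt{\frac{135231683236063}{2918511280}} = \frac{\sqrt{24667199558614798018165}}{729627820}$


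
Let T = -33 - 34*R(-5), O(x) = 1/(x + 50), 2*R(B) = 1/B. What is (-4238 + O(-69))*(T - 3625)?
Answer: 1471396779/95 ≈ 1.5488e+7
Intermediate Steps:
R(B) = 1/(2*B)
O(x) = 1/(50 + x)
T = -148/5 (T = -33 - 17/(-5) = -33 - 17*(-1)/5 = -33 - 34*(-⅒) = -33 + 17/5 = -148/5 ≈ -29.600)
(-4238 + O(-69))*(T - 3625) = (-4238 + 1/(50 - 69))*(-148/5 - 3625) = (-4238 + 1/(-19))*(-18273/5) = (-4238 - 1/19)*(-18273/5) = -80523/19*(-18273/5) = 1471396779/95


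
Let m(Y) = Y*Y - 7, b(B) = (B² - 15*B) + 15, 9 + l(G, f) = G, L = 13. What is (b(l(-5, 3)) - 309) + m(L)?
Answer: 274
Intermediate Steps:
l(G, f) = -9 + G
b(B) = 15 + B² - 15*B
m(Y) = -7 + Y² (m(Y) = Y² - 7 = -7 + Y²)
(b(l(-5, 3)) - 309) + m(L) = ((15 + (-9 - 5)² - 15*(-9 - 5)) - 309) + (-7 + 13²) = ((15 + (-14)² - 15*(-14)) - 309) + (-7 + 169) = ((15 + 196 + 210) - 309) + 162 = (421 - 309) + 162 = 112 + 162 = 274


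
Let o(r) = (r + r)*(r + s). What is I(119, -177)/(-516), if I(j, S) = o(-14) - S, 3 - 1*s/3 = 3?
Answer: -569/516 ≈ -1.1027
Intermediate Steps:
s = 0 (s = 9 - 3*3 = 9 - 9 = 0)
o(r) = 2*r**2 (o(r) = (r + r)*(r + 0) = (2*r)*r = 2*r**2)
I(j, S) = 392 - S (I(j, S) = 2*(-14)**2 - S = 2*196 - S = 392 - S)
I(119, -177)/(-516) = (392 - 1*(-177))/(-516) = (392 + 177)*(-1/516) = 569*(-1/516) = -569/516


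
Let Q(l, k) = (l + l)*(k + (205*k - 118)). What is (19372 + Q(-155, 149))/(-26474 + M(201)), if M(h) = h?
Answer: 9459188/26273 ≈ 360.03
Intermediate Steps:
Q(l, k) = 2*l*(-118 + 206*k) (Q(l, k) = (2*l)*(k + (-118 + 205*k)) = (2*l)*(-118 + 206*k) = 2*l*(-118 + 206*k))
(19372 + Q(-155, 149))/(-26474 + M(201)) = (19372 + 4*(-155)*(-59 + 103*149))/(-26474 + 201) = (19372 + 4*(-155)*(-59 + 15347))/(-26273) = (19372 + 4*(-155)*15288)*(-1/26273) = (19372 - 9478560)*(-1/26273) = -9459188*(-1/26273) = 9459188/26273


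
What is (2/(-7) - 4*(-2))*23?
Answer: 1242/7 ≈ 177.43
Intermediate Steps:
(2/(-7) - 4*(-2))*23 = (2*(-⅐) + 8)*23 = (-2/7 + 8)*23 = (54/7)*23 = 1242/7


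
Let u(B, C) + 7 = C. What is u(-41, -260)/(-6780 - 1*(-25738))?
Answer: -267/18958 ≈ -0.014084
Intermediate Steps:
u(B, C) = -7 + C
u(-41, -260)/(-6780 - 1*(-25738)) = (-7 - 260)/(-6780 - 1*(-25738)) = -267/(-6780 + 25738) = -267/18958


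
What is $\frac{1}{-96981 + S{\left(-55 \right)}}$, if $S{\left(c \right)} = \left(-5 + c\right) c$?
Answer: $- \frac{1}{93681} \approx -1.0675 \cdot 10^{-5}$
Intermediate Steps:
$S{\left(c \right)} = c \left(-5 + c\right)$
$\frac{1}{-96981 + S{\left(-55 \right)}} = \frac{1}{-96981 - 55 \left(-5 - 55\right)} = \frac{1}{-96981 - -3300} = \frac{1}{-96981 + 3300} = \frac{1}{-93681} = - \frac{1}{93681}$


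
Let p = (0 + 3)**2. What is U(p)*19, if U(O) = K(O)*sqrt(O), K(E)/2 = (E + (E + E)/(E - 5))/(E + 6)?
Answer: 513/5 ≈ 102.60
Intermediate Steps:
p = 9 (p = 3**2 = 9)
K(E) = 2*(E + 2*E/(-5 + E))/(6 + E) (K(E) = 2*((E + (E + E)/(E - 5))/(E + 6)) = 2*((E + (2*E)/(-5 + E))/(6 + E)) = 2*((E + 2*E/(-5 + E))/(6 + E)) = 2*(E + 2*E/(-5 + E))/(6 + E))
U(O) = 2*O**(3/2)*(-3 + O)/(-30 + O + O**2) (U(O) = (2*O*(-3 + O)/(-30 + O + O**2))*sqrt(O) = 2*O**(3/2)*(-3 + O)/(-30 + O + O**2))
U(p)*19 = (2*9**(3/2)*(-3 + 9)/(-30 + 9 + 9**2))*19 = (2*27*6/(-30 + 9 + 81))*19 = (2*27*6/60)*19 = (2*27*(1/60)*6)*19 = (27/5)*19 = 513/5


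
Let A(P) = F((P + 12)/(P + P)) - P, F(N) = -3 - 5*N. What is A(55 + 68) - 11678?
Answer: -968153/82 ≈ -11807.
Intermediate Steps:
A(P) = -3 - P - 5*(12 + P)/(2*P) (A(P) = (-3 - 5*(P + 12)/(P + P)) - P = (-3 - 5*(12 + P)/(2*P)) - P = -3 - P - 5*(12 + P)/(2*P))
A(55 + 68) - 11678 = (-11/2 - (55 + 68) - 30/(55 + 68)) - 11678 = (-11/2 - 1*123 - 30/123) - 11678 = (-11/2 - 123 - 30*1/123) - 11678 = (-11/2 - 123 - 10/41) - 11678 = -10557/82 - 11678 = -968153/82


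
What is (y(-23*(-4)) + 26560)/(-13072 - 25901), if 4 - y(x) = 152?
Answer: -8804/12991 ≈ -0.67770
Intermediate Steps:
y(x) = -148 (y(x) = 4 - 1*152 = 4 - 152 = -148)
(y(-23*(-4)) + 26560)/(-13072 - 25901) = (-148 + 26560)/(-13072 - 25901) = 26412/(-38973) = 26412*(-1/38973) = -8804/12991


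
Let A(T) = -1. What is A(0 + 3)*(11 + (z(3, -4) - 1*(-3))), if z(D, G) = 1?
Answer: -15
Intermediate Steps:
A(0 + 3)*(11 + (z(3, -4) - 1*(-3))) = -(11 + (1 - 1*(-3))) = -(11 + (1 + 3)) = -(11 + 4) = -1*15 = -15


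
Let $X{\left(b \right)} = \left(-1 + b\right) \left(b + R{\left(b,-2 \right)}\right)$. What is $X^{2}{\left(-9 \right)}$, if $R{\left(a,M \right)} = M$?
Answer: $12100$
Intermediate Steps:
$X{\left(b \right)} = \left(-1 + b\right) \left(-2 + b\right)$ ($X{\left(b \right)} = \left(-1 + b\right) \left(b - 2\right) = \left(-1 + b\right) \left(-2 + b\right)$)
$X^{2}{\left(-9 \right)} = \left(2 + \left(-9\right)^{2} - -27\right)^{2} = \left(2 + 81 + 27\right)^{2} = 110^{2} = 12100$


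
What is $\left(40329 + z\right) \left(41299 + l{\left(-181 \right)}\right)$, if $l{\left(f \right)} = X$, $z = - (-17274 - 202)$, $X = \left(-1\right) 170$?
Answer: $2377461845$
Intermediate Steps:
$X = -170$
$z = 17476$ ($z = - (-17274 - 202) = \left(-1\right) \left(-17476\right) = 17476$)
$l{\left(f \right)} = -170$
$\left(40329 + z\right) \left(41299 + l{\left(-181 \right)}\right) = \left(40329 + 17476\right) \left(41299 - 170\right) = 57805 \cdot 41129 = 2377461845$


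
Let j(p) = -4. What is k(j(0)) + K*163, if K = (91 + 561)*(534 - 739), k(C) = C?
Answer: -21786584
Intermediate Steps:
K = -133660 (K = 652*(-205) = -133660)
k(j(0)) + K*163 = -4 - 133660*163 = -4 - 21786580 = -21786584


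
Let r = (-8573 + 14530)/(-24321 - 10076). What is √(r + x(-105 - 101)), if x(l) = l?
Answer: 3*I*√27103838487/34397 ≈ 14.359*I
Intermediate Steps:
r = -5957/34397 (r = 5957/(-34397) = 5957*(-1/34397) = -5957/34397 ≈ -0.17318)
√(r + x(-105 - 101)) = √(-5957/34397 + (-105 - 101)) = √(-5957/34397 - 206) = √(-7091739/34397) = 3*I*√27103838487/34397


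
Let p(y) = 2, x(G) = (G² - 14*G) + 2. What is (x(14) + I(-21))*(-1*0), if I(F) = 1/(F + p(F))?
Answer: 0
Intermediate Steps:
x(G) = 2 + G² - 14*G
I(F) = 1/(2 + F) (I(F) = 1/(F + 2) = 1/(2 + F))
(x(14) + I(-21))*(-1*0) = ((2 + 14² - 14*14) + 1/(2 - 21))*(-1*0) = ((2 + 196 - 196) + 1/(-19))*0 = (2 - 1/19)*0 = (37/19)*0 = 0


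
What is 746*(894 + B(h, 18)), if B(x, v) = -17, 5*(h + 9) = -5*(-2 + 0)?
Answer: 654242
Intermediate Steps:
h = -7 (h = -9 + (-5*(-2 + 0))/5 = -9 + (-5*(-2))/5 = -9 + (⅕)*10 = -9 + 2 = -7)
746*(894 + B(h, 18)) = 746*(894 - 17) = 746*877 = 654242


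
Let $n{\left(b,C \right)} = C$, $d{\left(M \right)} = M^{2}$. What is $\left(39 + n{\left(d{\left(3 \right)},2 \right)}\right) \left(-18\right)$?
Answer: $-738$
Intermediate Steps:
$\left(39 + n{\left(d{\left(3 \right)},2 \right)}\right) \left(-18\right) = \left(39 + 2\right) \left(-18\right) = 41 \left(-18\right) = -738$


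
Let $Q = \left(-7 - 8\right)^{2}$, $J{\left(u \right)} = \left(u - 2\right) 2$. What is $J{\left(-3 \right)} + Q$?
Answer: $215$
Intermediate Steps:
$J{\left(u \right)} = -4 + 2 u$ ($J{\left(u \right)} = \left(-2 + u\right) 2 = -4 + 2 u$)
$Q = 225$ ($Q = \left(-15\right)^{2} = 225$)
$J{\left(-3 \right)} + Q = \left(-4 + 2 \left(-3\right)\right) + 225 = \left(-4 - 6\right) + 225 = -10 + 225 = 215$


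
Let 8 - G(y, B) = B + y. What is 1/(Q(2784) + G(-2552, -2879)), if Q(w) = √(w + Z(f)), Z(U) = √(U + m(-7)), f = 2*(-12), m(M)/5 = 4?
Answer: 1/(5439 + √2*√(1392 + I)) ≈ 0.00018209 - 6.0e-10*I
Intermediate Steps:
m(M) = 20 (m(M) = 5*4 = 20)
f = -24
G(y, B) = 8 - B - y (G(y, B) = 8 - (B + y) = 8 + (-B - y) = 8 - B - y)
Z(U) = √(20 + U) (Z(U) = √(U + 20) = √(20 + U))
Q(w) = √(w + 2*I) (Q(w) = √(w + √(20 - 24)) = √(w + √(-4)) = √(w + 2*I))
1/(Q(2784) + G(-2552, -2879)) = 1/(√(2784 + 2*I) + (8 - 1*(-2879) - 1*(-2552))) = 1/(√(2784 + 2*I) + (8 + 2879 + 2552)) = 1/(√(2784 + 2*I) + 5439) = 1/(5439 + √(2784 + 2*I))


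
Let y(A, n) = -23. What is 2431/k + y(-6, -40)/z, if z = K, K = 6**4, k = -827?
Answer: -3169597/1071792 ≈ -2.9573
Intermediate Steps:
K = 1296
z = 1296
2431/k + y(-6, -40)/z = 2431/(-827) - 23/1296 = 2431*(-1/827) - 23*1/1296 = -2431/827 - 23/1296 = -3169597/1071792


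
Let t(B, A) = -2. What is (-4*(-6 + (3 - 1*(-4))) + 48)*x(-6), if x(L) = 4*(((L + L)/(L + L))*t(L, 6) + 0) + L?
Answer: -616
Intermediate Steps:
x(L) = -8 + L (x(L) = 4*(((L + L)/(L + L))*(-2) + 0) + L = 4*(((2*L)/((2*L)))*(-2) + 0) + L = 4*(((2*L)*(1/(2*L)))*(-2) + 0) + L = 4*(1*(-2) + 0) + L = 4*(-2 + 0) + L = 4*(-2) + L = -8 + L)
(-4*(-6 + (3 - 1*(-4))) + 48)*x(-6) = (-4*(-6 + (3 - 1*(-4))) + 48)*(-8 - 6) = (-4*(-6 + (3 + 4)) + 48)*(-14) = (-4*(-6 + 7) + 48)*(-14) = (-4*1 + 48)*(-14) = (-4 + 48)*(-14) = 44*(-14) = -616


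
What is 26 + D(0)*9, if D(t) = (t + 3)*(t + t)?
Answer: 26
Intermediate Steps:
D(t) = 2*t*(3 + t) (D(t) = (3 + t)*(2*t) = 2*t*(3 + t))
26 + D(0)*9 = 26 + (2*0*(3 + 0))*9 = 26 + (2*0*3)*9 = 26 + 0*9 = 26 + 0 = 26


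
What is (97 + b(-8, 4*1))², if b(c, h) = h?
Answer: 10201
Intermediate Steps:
(97 + b(-8, 4*1))² = (97 + 4*1)² = (97 + 4)² = 101² = 10201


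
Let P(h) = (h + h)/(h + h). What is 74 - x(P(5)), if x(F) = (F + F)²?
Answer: 70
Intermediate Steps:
P(h) = 1 (P(h) = (2*h)/((2*h)) = (2*h)*(1/(2*h)) = 1)
x(F) = 4*F² (x(F) = (2*F)² = 4*F²)
74 - x(P(5)) = 74 - 4*1² = 74 - 4 = 70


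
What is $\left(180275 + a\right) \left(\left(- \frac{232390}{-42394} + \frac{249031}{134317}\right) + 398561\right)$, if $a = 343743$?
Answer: $\frac{54058214384209066418}{258828859} \approx 2.0886 \cdot 10^{11}$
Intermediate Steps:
$\left(180275 + a\right) \left(\left(- \frac{232390}{-42394} + \frac{249031}{134317}\right) + 398561\right) = \left(180275 + 343743\right) \left(\left(- \frac{232390}{-42394} + \frac{249031}{134317}\right) + 398561\right) = 524018 \left(\left(\left(-232390\right) \left(- \frac{1}{42394}\right) + 249031 \cdot \frac{1}{134317}\right) + 398561\right) = 524018 \left(\left(\frac{116195}{21197} + \frac{249031}{134317}\right) + 398561\right) = 524018 \left(\frac{20885673922}{2847117449} + 398561\right) = 524018 \cdot \frac{1134770863264811}{2847117449} = \frac{54058214384209066418}{258828859}$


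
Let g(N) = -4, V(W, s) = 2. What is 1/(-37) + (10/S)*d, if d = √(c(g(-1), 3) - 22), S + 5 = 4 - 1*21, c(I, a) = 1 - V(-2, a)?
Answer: -1/37 - 5*I*√23/11 ≈ -0.027027 - 2.1799*I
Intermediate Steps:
c(I, a) = -1 (c(I, a) = 1 - 1*2 = 1 - 2 = -1)
S = -22 (S = -5 + (4 - 1*21) = -5 + (4 - 21) = -5 - 17 = -22)
d = I*√23 (d = √(-1 - 22) = √(-23) = I*√23 ≈ 4.7958*I)
1/(-37) + (10/S)*d = 1/(-37) + (10/(-22))*(I*√23) = -1/37 + (10*(-1/22))*(I*√23) = -1/37 - 5*I*√23/11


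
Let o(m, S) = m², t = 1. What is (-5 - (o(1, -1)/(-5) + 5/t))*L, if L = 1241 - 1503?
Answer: 12838/5 ≈ 2567.6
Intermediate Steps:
L = -262
(-5 - (o(1, -1)/(-5) + 5/t))*L = (-5 - (1²/(-5) + 5/1))*(-262) = (-5 - (1*(-⅕) + 5*1))*(-262) = (-5 - (-⅕ + 5))*(-262) = (-5 - 1*24/5)*(-262) = (-5 - 24/5)*(-262) = -49/5*(-262) = 12838/5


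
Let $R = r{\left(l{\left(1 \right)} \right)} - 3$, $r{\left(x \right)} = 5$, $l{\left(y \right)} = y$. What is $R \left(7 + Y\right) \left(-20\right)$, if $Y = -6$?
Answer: $-40$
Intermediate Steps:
$R = 2$ ($R = 5 - 3 = 2$)
$R \left(7 + Y\right) \left(-20\right) = 2 \left(7 - 6\right) \left(-20\right) = 2 \cdot 1 \left(-20\right) = 2 \left(-20\right) = -40$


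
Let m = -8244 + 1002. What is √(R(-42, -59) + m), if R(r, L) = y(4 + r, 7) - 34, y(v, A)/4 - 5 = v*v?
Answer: 2*I*√370 ≈ 38.471*I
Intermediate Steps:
y(v, A) = 20 + 4*v² (y(v, A) = 20 + 4*(v*v) = 20 + 4*v²)
R(r, L) = -14 + 4*(4 + r)² (R(r, L) = (20 + 4*(4 + r)²) - 34 = -14 + 4*(4 + r)²)
m = -7242
√(R(-42, -59) + m) = √((-14 + 4*(4 - 42)²) - 7242) = √((-14 + 4*(-38)²) - 7242) = √((-14 + 4*1444) - 7242) = √((-14 + 5776) - 7242) = √(5762 - 7242) = √(-1480) = 2*I*√370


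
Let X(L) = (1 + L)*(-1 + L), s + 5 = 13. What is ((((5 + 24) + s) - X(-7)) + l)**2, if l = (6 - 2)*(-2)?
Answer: 361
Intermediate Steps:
s = 8 (s = -5 + 13 = 8)
l = -8 (l = 4*(-2) = -8)
((((5 + 24) + s) - X(-7)) + l)**2 = ((((5 + 24) + 8) - (-1 + (-7)**2)) - 8)**2 = (((29 + 8) - (-1 + 49)) - 8)**2 = ((37 - 1*48) - 8)**2 = ((37 - 48) - 8)**2 = (-11 - 8)**2 = (-19)**2 = 361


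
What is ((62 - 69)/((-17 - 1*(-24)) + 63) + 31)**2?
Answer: 95481/100 ≈ 954.81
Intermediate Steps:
((62 - 69)/((-17 - 1*(-24)) + 63) + 31)**2 = (-7/((-17 + 24) + 63) + 31)**2 = (-7/(7 + 63) + 31)**2 = (-7/70 + 31)**2 = (-7*1/70 + 31)**2 = (-1/10 + 31)**2 = (309/10)**2 = 95481/100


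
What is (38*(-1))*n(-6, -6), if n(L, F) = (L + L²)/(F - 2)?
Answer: 285/2 ≈ 142.50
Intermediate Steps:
n(L, F) = (L + L²)/(-2 + F)
(38*(-1))*n(-6, -6) = (38*(-1))*(-6*(1 - 6)/(-2 - 6)) = -(-228)*(-5)/(-8) = -(-228)*(-1)*(-5)/8 = -38*(-15/4) = 285/2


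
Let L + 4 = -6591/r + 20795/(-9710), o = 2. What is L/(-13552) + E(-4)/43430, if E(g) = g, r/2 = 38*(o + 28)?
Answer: 3564019579/6204803102080 ≈ 0.00057440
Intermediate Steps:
r = 2280 (r = 2*(38*(2 + 28)) = 2*(38*30) = 2*1140 = 2280)
L = -6665547/737960 (L = -4 + (-6591/2280 + 20795/(-9710)) = -4 + (-6591*1/2280 + 20795*(-1/9710)) = -4 + (-2197/760 - 4159/1942) = -4 - 3713707/737960 = -6665547/737960 ≈ -9.0324)
L/(-13552) + E(-4)/43430 = -6665547/737960/(-13552) - 4/43430 = -6665547/737960*(-1/13552) - 4*1/43430 = 952221/1428690560 - 2/21715 = 3564019579/6204803102080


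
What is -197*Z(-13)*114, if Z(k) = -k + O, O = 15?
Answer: -628824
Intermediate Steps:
Z(k) = 15 - k (Z(k) = -k + 15 = 15 - k)
-197*Z(-13)*114 = -197*(15 - 1*(-13))*114 = -197*(15 + 13)*114 = -197*28*114 = -5516*114 = -628824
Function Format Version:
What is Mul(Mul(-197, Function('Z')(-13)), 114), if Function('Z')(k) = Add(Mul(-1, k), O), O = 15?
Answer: -628824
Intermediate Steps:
Function('Z')(k) = Add(15, Mul(-1, k)) (Function('Z')(k) = Add(Mul(-1, k), 15) = Add(15, Mul(-1, k)))
Mul(Mul(-197, Function('Z')(-13)), 114) = Mul(Mul(-197, Add(15, Mul(-1, -13))), 114) = Mul(Mul(-197, Add(15, 13)), 114) = Mul(Mul(-197, 28), 114) = Mul(-5516, 114) = -628824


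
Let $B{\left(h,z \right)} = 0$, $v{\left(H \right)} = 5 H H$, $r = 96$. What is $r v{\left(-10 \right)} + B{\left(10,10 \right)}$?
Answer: $48000$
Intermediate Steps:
$v{\left(H \right)} = 5 H^{2}$
$r v{\left(-10 \right)} + B{\left(10,10 \right)} = 96 \cdot 5 \left(-10\right)^{2} + 0 = 96 \cdot 5 \cdot 100 + 0 = 96 \cdot 500 + 0 = 48000 + 0 = 48000$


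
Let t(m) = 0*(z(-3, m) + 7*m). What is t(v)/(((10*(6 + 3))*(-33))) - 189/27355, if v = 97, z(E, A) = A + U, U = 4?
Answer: -189/27355 ≈ -0.0069092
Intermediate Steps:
z(E, A) = 4 + A (z(E, A) = A + 4 = 4 + A)
t(m) = 0 (t(m) = 0*((4 + m) + 7*m) = 0*(4 + 8*m) = 0)
t(v)/(((10*(6 + 3))*(-33))) - 189/27355 = 0/(((10*(6 + 3))*(-33))) - 189/27355 = 0/(((10*9)*(-33))) - 189*1/27355 = 0/((90*(-33))) - 189/27355 = 0/(-2970) - 189/27355 = 0*(-1/2970) - 189/27355 = 0 - 189/27355 = -189/27355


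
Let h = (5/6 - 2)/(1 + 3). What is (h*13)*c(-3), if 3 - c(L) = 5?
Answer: 91/12 ≈ 7.5833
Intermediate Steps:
c(L) = -2 (c(L) = 3 - 1*5 = 3 - 5 = -2)
h = -7/24 (h = (5*(⅙) - 2)/4 = (⅚ - 2)/4 = (¼)*(-7/6) = -7/24 ≈ -0.29167)
(h*13)*c(-3) = -7/24*13*(-2) = -91/24*(-2) = 91/12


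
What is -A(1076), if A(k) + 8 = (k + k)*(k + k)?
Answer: -4631096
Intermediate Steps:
A(k) = -8 + 4*k**2 (A(k) = -8 + (k + k)*(k + k) = -8 + (2*k)*(2*k) = -8 + 4*k**2)
-A(1076) = -(-8 + 4*1076**2) = -(-8 + 4*1157776) = -(-8 + 4631104) = -1*4631096 = -4631096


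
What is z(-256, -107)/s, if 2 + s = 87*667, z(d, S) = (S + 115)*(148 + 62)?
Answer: 1680/58027 ≈ 0.028952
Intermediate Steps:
z(d, S) = 24150 + 210*S (z(d, S) = (115 + S)*210 = 24150 + 210*S)
s = 58027 (s = -2 + 87*667 = -2 + 58029 = 58027)
z(-256, -107)/s = (24150 + 210*(-107))/58027 = (24150 - 22470)*(1/58027) = 1680*(1/58027) = 1680/58027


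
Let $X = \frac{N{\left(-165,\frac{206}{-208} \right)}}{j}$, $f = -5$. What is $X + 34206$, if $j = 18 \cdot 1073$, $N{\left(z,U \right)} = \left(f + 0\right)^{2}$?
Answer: $\frac{660654709}{19314} \approx 34206.0$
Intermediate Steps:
$N{\left(z,U \right)} = 25$ ($N{\left(z,U \right)} = \left(-5 + 0\right)^{2} = \left(-5\right)^{2} = 25$)
$j = 19314$
$X = \frac{25}{19314} \approx 0.0012944$
$X + 34206 = \frac{25}{19314} + 34206 = \frac{660654709}{19314}$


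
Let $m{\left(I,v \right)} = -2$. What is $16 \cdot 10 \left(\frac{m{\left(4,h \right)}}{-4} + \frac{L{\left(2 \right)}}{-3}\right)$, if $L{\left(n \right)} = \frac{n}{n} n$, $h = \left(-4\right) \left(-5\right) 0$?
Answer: $- \frac{80}{3} \approx -26.667$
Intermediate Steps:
$h = 0$ ($h = 20 \cdot 0 = 0$)
$L{\left(n \right)} = n$ ($L{\left(n \right)} = 1 n = n$)
$16 \cdot 10 \left(\frac{m{\left(4,h \right)}}{-4} + \frac{L{\left(2 \right)}}{-3}\right) = 16 \cdot 10 \left(- \frac{2}{-4} + \frac{2}{-3}\right) = 160 \left(\left(-2\right) \left(- \frac{1}{4}\right) + 2 \left(- \frac{1}{3}\right)\right) = 160 \left(\frac{1}{2} - \frac{2}{3}\right) = 160 \left(- \frac{1}{6}\right) = - \frac{80}{3}$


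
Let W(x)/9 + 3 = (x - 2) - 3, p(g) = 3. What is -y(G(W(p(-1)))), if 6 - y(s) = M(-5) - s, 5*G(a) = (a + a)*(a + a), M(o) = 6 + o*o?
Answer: -1595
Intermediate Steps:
M(o) = 6 + o**2
W(x) = -72 + 9*x (W(x) = -27 + 9*((x - 2) - 3) = -27 + 9*((-2 + x) - 3) = -27 + 9*(-5 + x) = -27 + (-45 + 9*x) = -72 + 9*x)
G(a) = 4*a**2/5 (G(a) = ((a + a)*(a + a))/5 = ((2*a)*(2*a))/5 = (4*a**2)/5 = 4*a**2/5)
y(s) = -25 + s (y(s) = 6 - ((6 + (-5)**2) - s) = 6 - ((6 + 25) - s) = 6 - (31 - s) = 6 + (-31 + s) = -25 + s)
-y(G(W(p(-1)))) = -(-25 + 4*(-72 + 9*3)**2/5) = -(-25 + 4*(-72 + 27)**2/5) = -(-25 + (4/5)*(-45)**2) = -(-25 + (4/5)*2025) = -(-25 + 1620) = -1*1595 = -1595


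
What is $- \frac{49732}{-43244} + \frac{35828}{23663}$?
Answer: $\frac{681538587}{255820693} \approx 2.6641$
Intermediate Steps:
$- \frac{49732}{-43244} + \frac{35828}{23663} = \left(-49732\right) \left(- \frac{1}{43244}\right) + 35828 \cdot \frac{1}{23663} = \frac{12433}{10811} + \frac{35828}{23663} = \frac{681538587}{255820693}$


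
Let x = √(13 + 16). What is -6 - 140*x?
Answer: -6 - 140*√29 ≈ -759.92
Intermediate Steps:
x = √29 ≈ 5.3852
-6 - 140*x = -6 - 140*√29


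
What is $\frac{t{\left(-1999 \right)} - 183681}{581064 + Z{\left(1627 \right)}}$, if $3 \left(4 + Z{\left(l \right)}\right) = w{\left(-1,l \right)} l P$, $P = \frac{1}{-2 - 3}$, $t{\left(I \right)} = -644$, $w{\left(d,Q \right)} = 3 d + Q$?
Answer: $- \frac{2764875}{6073652} \approx -0.45522$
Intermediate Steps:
$w{\left(d,Q \right)} = Q + 3 d$
$P = - \frac{1}{5}$ ($P = \frac{1}{-5} = - \frac{1}{5} \approx -0.2$)
$Z{\left(l \right)} = -4 - \frac{l \left(-3 + l\right)}{15}$ ($Z{\left(l \right)} = -4 + \frac{\left(l + 3 \left(-1\right)\right) l \left(- \frac{1}{5}\right)}{3} = -4 + \frac{\left(l - 3\right) l \left(- \frac{1}{5}\right)}{3} = -4 + \frac{\left(-3 + l\right) l \left(- \frac{1}{5}\right)}{3} = -4 + \frac{l \left(-3 + l\right) \left(- \frac{1}{5}\right)}{3} = -4 + \frac{\left(- \frac{1}{5}\right) l \left(-3 + l\right)}{3} = -4 - \frac{l \left(-3 + l\right)}{15}$)
$\frac{t{\left(-1999 \right)} - 183681}{581064 + Z{\left(1627 \right)}} = \frac{-644 - 183681}{581064 - \left(4 + \frac{1627 \left(-3 + 1627\right)}{15}\right)} = - \frac{184325}{581064 - \left(4 + \frac{1627}{15} \cdot 1624\right)} = - \frac{184325}{581064 - \frac{2642308}{15}} = - \frac{184325}{\frac{6073652}{15}} = \left(-184325\right) \frac{15}{6073652} = - \frac{2764875}{6073652}$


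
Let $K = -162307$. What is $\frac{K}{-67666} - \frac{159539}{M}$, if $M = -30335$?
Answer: $\frac{15718948819}{2052648110} \approx 7.6579$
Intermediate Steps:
$\frac{K}{-67666} - \frac{159539}{M} = - \frac{162307}{-67666} - \frac{159539}{-30335} = \left(-162307\right) \left(- \frac{1}{67666}\right) - - \frac{159539}{30335} = \frac{162307}{67666} + \frac{159539}{30335} = \frac{15718948819}{2052648110}$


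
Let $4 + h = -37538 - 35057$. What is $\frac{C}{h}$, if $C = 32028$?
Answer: $- \frac{32028}{72599} \approx -0.44116$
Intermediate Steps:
$h = -72599$ ($h = -4 - 72595 = -72599$)
$\frac{C}{h} = \frac{32028}{-72599} = 32028 \left(- \frac{1}{72599}\right) = - \frac{32028}{72599}$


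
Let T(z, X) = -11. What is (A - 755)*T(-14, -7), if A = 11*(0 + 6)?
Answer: 7579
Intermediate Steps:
A = 66 (A = 11*6 = 66)
(A - 755)*T(-14, -7) = (66 - 755)*(-11) = -689*(-11) = 7579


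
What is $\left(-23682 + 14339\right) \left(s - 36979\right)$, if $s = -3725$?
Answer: $380297472$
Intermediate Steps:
$\left(-23682 + 14339\right) \left(s - 36979\right) = \left(-23682 + 14339\right) \left(-3725 - 36979\right) = \left(-9343\right) \left(-40704\right) = 380297472$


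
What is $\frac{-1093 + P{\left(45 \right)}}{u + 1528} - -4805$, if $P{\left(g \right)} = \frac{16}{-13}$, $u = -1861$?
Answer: $\frac{20815070}{4329} \approx 4808.3$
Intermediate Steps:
$P{\left(g \right)} = - \frac{16}{13}$ ($P{\left(g \right)} = 16 \left(- \frac{1}{13}\right) = - \frac{16}{13}$)
$\frac{-1093 + P{\left(45 \right)}}{u + 1528} - -4805 = \frac{-1093 - \frac{16}{13}}{-1861 + 1528} - -4805 = - \frac{14225}{13 \left(-333\right)} + 4805 = \left(- \frac{14225}{13}\right) \left(- \frac{1}{333}\right) + 4805 = \frac{14225}{4329} + 4805 = \frac{20815070}{4329}$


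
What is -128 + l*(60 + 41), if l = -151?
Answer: -15379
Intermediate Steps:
-128 + l*(60 + 41) = -128 - 151*(60 + 41) = -128 - 151*101 = -128 - 15251 = -15379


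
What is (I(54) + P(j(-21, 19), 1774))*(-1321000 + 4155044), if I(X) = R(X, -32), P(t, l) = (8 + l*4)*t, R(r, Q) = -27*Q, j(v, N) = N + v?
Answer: -37817483136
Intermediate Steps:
P(t, l) = t*(8 + 4*l) (P(t, l) = (8 + 4*l)*t = t*(8 + 4*l))
I(X) = 864 (I(X) = -27*(-32) = 864)
(I(54) + P(j(-21, 19), 1774))*(-1321000 + 4155044) = (864 + 4*(19 - 21)*(2 + 1774))*(-1321000 + 4155044) = (864 + 4*(-2)*1776)*2834044 = (864 - 14208)*2834044 = -13344*2834044 = -37817483136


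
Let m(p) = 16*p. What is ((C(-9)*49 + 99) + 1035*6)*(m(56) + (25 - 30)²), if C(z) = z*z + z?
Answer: 9059877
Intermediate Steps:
C(z) = z + z² (C(z) = z² + z = z + z²)
((C(-9)*49 + 99) + 1035*6)*(m(56) + (25 - 30)²) = ((-9*(1 - 9)*49 + 99) + 1035*6)*(16*56 + (25 - 30)²) = ((-9*(-8)*49 + 99) + 6210)*(896 + (-5)²) = ((72*49 + 99) + 6210)*(896 + 25) = ((3528 + 99) + 6210)*921 = (3627 + 6210)*921 = 9837*921 = 9059877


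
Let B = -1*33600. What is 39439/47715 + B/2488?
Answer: -188137471/14839365 ≈ -12.678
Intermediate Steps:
B = -33600
39439/47715 + B/2488 = 39439/47715 - 33600/2488 = 39439*(1/47715) - 33600*1/2488 = 39439/47715 - 4200/311 = -188137471/14839365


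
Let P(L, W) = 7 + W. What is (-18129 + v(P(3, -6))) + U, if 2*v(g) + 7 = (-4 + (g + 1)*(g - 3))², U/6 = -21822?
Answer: -298065/2 ≈ -1.4903e+5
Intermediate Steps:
U = -130932 (U = 6*(-21822) = -130932)
v(g) = -7/2 + (-4 + (1 + g)*(-3 + g))²/2 (v(g) = -7/2 + (-4 + (g + 1)*(g - 3))²/2 = -7/2 + (-4 + (1 + g)*(-3 + g))²/2)
(-18129 + v(P(3, -6))) + U = (-18129 + (-7/2 + (7 - (7 - 6)² + 2*(7 - 6))²/2)) - 130932 = (-18129 + (-7/2 + (7 - 1*1² + 2*1)²/2)) - 130932 = (-18129 + (-7/2 + (7 - 1*1 + 2)²/2)) - 130932 = (-18129 + (-7/2 + (7 - 1 + 2)²/2)) - 130932 = (-18129 + (-7/2 + (½)*8²)) - 130932 = (-18129 + (-7/2 + (½)*64)) - 130932 = (-18129 + (-7/2 + 32)) - 130932 = (-18129 + 57/2) - 130932 = -36201/2 - 130932 = -298065/2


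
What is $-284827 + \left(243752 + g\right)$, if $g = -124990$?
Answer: $-166065$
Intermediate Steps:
$-284827 + \left(243752 + g\right) = -284827 + \left(243752 - 124990\right) = -284827 + 118762 = -166065$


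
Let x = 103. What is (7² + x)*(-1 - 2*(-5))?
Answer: 1368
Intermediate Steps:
(7² + x)*(-1 - 2*(-5)) = (7² + 103)*(-1 - 2*(-5)) = (49 + 103)*(-1 + 10) = 152*9 = 1368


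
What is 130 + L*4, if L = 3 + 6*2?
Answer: 190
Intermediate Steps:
L = 15 (L = 3 + 12 = 15)
130 + L*4 = 130 + 15*4 = 130 + 60 = 190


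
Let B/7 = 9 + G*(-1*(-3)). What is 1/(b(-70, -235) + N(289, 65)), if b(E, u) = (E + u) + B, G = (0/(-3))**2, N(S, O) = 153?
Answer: -1/89 ≈ -0.011236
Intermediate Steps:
G = 0 (G = (0*(-1/3))**2 = 0**2 = 0)
B = 63 (B = 7*(9 + 0*(-1*(-3))) = 7*(9 + 0*3) = 7*(9 + 0) = 7*9 = 63)
b(E, u) = 63 + E + u (b(E, u) = (E + u) + 63 = 63 + E + u)
1/(b(-70, -235) + N(289, 65)) = 1/((63 - 70 - 235) + 153) = 1/(-242 + 153) = 1/(-89) = -1/89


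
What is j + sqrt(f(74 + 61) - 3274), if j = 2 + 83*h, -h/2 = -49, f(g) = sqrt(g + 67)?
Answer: 8136 + sqrt(-3274 + sqrt(202)) ≈ 8136.0 + 57.095*I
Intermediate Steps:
f(g) = sqrt(67 + g)
h = 98 (h = -2*(-49) = 98)
j = 8136 (j = 2 + 83*98 = 2 + 8134 = 8136)
j + sqrt(f(74 + 61) - 3274) = 8136 + sqrt(sqrt(67 + (74 + 61)) - 3274) = 8136 + sqrt(sqrt(67 + 135) - 3274) = 8136 + sqrt(sqrt(202) - 3274) = 8136 + sqrt(-3274 + sqrt(202))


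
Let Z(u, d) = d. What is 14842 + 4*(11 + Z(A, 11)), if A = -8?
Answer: 14930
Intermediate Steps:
14842 + 4*(11 + Z(A, 11)) = 14842 + 4*(11 + 11) = 14842 + 4*22 = 14842 + 88 = 14930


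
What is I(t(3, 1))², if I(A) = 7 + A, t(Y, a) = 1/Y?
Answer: 484/9 ≈ 53.778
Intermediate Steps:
I(t(3, 1))² = (7 + 1/3)² = (7 + ⅓)² = (22/3)² = 484/9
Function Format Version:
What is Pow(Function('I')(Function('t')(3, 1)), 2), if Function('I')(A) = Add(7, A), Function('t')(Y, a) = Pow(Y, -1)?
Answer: Rational(484, 9) ≈ 53.778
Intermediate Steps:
Pow(Function('I')(Function('t')(3, 1)), 2) = Pow(Add(7, Pow(3, -1)), 2) = Pow(Add(7, Rational(1, 3)), 2) = Pow(Rational(22, 3), 2) = Rational(484, 9)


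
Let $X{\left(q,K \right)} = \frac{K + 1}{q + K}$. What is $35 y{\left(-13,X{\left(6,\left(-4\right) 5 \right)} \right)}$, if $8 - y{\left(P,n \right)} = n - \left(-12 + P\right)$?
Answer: $- \frac{1285}{2} \approx -642.5$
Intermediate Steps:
$X{\left(q,K \right)} = \frac{1 + K}{K + q}$
$y{\left(P,n \right)} = -4 + P - n$ ($y{\left(P,n \right)} = 8 - \left(n - \left(-12 + P\right)\right) = 8 - \left(12 + n - P\right) = -4 + P - n$)
$35 y{\left(-13,X{\left(6,\left(-4\right) 5 \right)} \right)} = 35 \left(-4 - 13 - \frac{1 - 20}{\left(-4\right) 5 + 6}\right) = 35 \left(-4 - 13 - \frac{1 - 20}{-20 + 6}\right) = 35 \left(-4 - 13 - \frac{1}{-14} \left(-19\right)\right) = 35 \left(-4 - 13 - \left(- \frac{1}{14}\right) \left(-19\right)\right) = 35 \left(-4 - 13 - \frac{19}{14}\right) = 35 \left(- \frac{257}{14}\right) = - \frac{1285}{2}$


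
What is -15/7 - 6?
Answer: -57/7 ≈ -8.1429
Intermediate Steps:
-15/7 - 6 = -57/7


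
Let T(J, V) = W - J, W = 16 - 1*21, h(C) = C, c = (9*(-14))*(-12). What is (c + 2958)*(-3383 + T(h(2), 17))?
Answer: -15153300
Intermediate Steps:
c = 1512 (c = -126*(-12) = 1512)
W = -5 (W = 16 - 21 = -5)
T(J, V) = -5 - J
(c + 2958)*(-3383 + T(h(2), 17)) = (1512 + 2958)*(-3383 + (-5 - 1*2)) = 4470*(-3383 + (-5 - 2)) = 4470*(-3383 - 7) = 4470*(-3390) = -15153300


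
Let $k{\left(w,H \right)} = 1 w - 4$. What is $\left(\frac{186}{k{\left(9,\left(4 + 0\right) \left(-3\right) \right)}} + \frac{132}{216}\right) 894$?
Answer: $\frac{507047}{15} \approx 33803.0$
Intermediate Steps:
$k{\left(w,H \right)} = -4 + w$ ($k{\left(w,H \right)} = w - 4 = -4 + w$)
$\left(\frac{186}{k{\left(9,\left(4 + 0\right) \left(-3\right) \right)}} + \frac{132}{216}\right) 894 = \left(\frac{186}{-4 + 9} + \frac{132}{216}\right) 894 = \left(\frac{186}{5} + 132 \cdot \frac{1}{216}\right) 894 = \left(186 \cdot \frac{1}{5} + \frac{11}{18}\right) 894 = \left(\frac{186}{5} + \frac{11}{18}\right) 894 = \frac{3403}{90} \cdot 894 = \frac{507047}{15}$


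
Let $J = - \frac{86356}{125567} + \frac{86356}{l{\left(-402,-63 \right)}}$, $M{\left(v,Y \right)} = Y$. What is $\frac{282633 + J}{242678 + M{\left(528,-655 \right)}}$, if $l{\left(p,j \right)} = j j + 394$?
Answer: $\frac{154850622518317}{132592015204883} \approx 1.1679$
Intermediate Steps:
$l{\left(p,j \right)} = 394 + j^{2}$ ($l{\left(p,j \right)} = j^{2} + 394 = 394 + j^{2}$)
$J = \frac{10466692624}{547848821}$ ($J = - \frac{86356}{125567} + \frac{86356}{394 + \left(-63\right)^{2}} = \left(-86356\right) \frac{1}{125567} + \frac{86356}{394 + 3969} = - \frac{86356}{125567} + \frac{86356}{4363} = \frac{10466692624}{547848821} \approx 19.105$)
$\frac{282633 + J}{242678 + M{\left(528,-655 \right)}} = \frac{282633 + \frac{10466692624}{547848821}}{242678 - 655} = \frac{154850622518317}{547848821 \cdot 242023} = \frac{154850622518317}{547848821} \cdot \frac{1}{242023} = \frac{154850622518317}{132592015204883}$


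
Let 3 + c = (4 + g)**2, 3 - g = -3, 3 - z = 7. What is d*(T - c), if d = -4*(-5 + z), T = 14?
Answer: -2988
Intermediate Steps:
z = -4 (z = 3 - 1*7 = 3 - 7 = -4)
g = 6 (g = 3 - 1*(-3) = 3 + 3 = 6)
d = 36 (d = -4*(-5 - 4) = -4*(-9) = 36)
c = 97 (c = -3 + (4 + 6)**2 = -3 + 10**2 = -3 + 100 = 97)
d*(T - c) = 36*(14 - 1*97) = 36*(14 - 97) = 36*(-83) = -2988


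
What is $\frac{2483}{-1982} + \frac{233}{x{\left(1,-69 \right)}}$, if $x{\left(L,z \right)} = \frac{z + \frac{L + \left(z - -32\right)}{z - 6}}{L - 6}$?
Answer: $\frac{53472371}{3395166} \approx 15.75$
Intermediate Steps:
$x{\left(L,z \right)} = \frac{z + \frac{32 + L + z}{-6 + z}}{-6 + L}$ ($x{\left(L,z \right)} = \frac{z + \frac{L + \left(z + 32\right)}{-6 + z}}{-6 + L} = \frac{z + \frac{L + \left(32 + z\right)}{-6 + z}}{-6 + L} = \frac{z + \frac{32 + L + z}{-6 + z}}{-6 + L}$)
$\frac{2483}{-1982} + \frac{233}{x{\left(1,-69 \right)}} = \frac{2483}{-1982} + \frac{233}{\frac{1}{36 - 6 - -414 + 1 \left(-69\right)} \left(32 + 1 + \left(-69\right)^{2} - -345\right)} = 2483 \left(- \frac{1}{1982}\right) + \frac{233}{\frac{1}{36 - 6 + 414 - 69} \left(32 + 1 + 4761 + 345\right)} = - \frac{2483}{1982} + \frac{233}{\frac{1}{375} \cdot 5139} = - \frac{2483}{1982} + \frac{233}{\frac{1713}{125}} = - \frac{2483}{1982} + 233 \cdot \frac{125}{1713} = - \frac{2483}{1982} + \frac{29125}{1713} = \frac{53472371}{3395166}$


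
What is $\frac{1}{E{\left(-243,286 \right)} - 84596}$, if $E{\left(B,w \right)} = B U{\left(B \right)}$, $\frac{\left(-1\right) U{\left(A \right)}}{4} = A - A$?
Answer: $- \frac{1}{84596} \approx -1.1821 \cdot 10^{-5}$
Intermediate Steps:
$U{\left(A \right)} = 0$ ($U{\left(A \right)} = - 4 \left(A - A\right) = \left(-4\right) 0 = 0$)
$E{\left(B,w \right)} = 0$ ($E{\left(B,w \right)} = B 0 = 0$)
$\frac{1}{E{\left(-243,286 \right)} - 84596} = \frac{1}{0 - 84596} = \frac{1}{-84596} = - \frac{1}{84596}$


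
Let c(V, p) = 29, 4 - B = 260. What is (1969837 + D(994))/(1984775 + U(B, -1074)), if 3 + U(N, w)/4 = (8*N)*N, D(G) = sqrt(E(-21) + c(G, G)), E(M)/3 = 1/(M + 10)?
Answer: 1969837/4081915 + 2*sqrt(869)/44901065 ≈ 0.48258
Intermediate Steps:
B = -256 (B = 4 - 1*260 = 4 - 260 = -256)
E(M) = 3/(10 + M) (E(M) = 3/(M + 10) = 3/(10 + M))
D(G) = 2*sqrt(869)/11 (D(G) = sqrt(3/(10 - 21) + 29) = sqrt(3/(-11) + 29) = sqrt(3*(-1/11) + 29) = sqrt(-3/11 + 29) = sqrt(316/11) = 2*sqrt(869)/11)
U(N, w) = -12 + 32*N**2 (U(N, w) = -12 + 4*((8*N)*N) = -12 + 4*(8*N**2) = -12 + 32*N**2)
(1969837 + D(994))/(1984775 + U(B, -1074)) = (1969837 + 2*sqrt(869)/11)/(1984775 + (-12 + 32*(-256)**2)) = (1969837 + 2*sqrt(869)/11)/(1984775 + (-12 + 32*65536)) = (1969837 + 2*sqrt(869)/11)/(1984775 + (-12 + 2097152)) = (1969837 + 2*sqrt(869)/11)/(1984775 + 2097140) = (1969837 + 2*sqrt(869)/11)/4081915 = (1969837 + 2*sqrt(869)/11)*(1/4081915) = 1969837/4081915 + 2*sqrt(869)/44901065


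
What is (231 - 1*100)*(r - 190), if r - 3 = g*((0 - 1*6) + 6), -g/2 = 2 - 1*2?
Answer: -24497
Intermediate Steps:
g = 0 (g = -2*(2 - 1*2) = -2*(2 - 2) = -2*0 = 0)
r = 3 (r = 3 + 0*((0 - 1*6) + 6) = 3 + 0*((0 - 6) + 6) = 3 + 0*(-6 + 6) = 3 + 0*0 = 3 + 0 = 3)
(231 - 1*100)*(r - 190) = (231 - 1*100)*(3 - 190) = (231 - 100)*(-187) = 131*(-187) = -24497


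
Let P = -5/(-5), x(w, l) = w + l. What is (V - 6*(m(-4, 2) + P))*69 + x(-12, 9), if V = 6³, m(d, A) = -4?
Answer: 16143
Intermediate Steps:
x(w, l) = l + w
V = 216
P = 1 (P = -5*(-⅕) = 1)
(V - 6*(m(-4, 2) + P))*69 + x(-12, 9) = (216 - 6*(-4 + 1))*69 + (9 - 12) = (216 - 6*(-3))*69 - 3 = (216 - 2*(-9))*69 - 3 = (216 + 18)*69 - 3 = 234*69 - 3 = 16146 - 3 = 16143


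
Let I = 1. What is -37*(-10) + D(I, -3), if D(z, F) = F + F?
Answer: 364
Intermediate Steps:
D(z, F) = 2*F
-37*(-10) + D(I, -3) = -37*(-10) + 2*(-3) = 370 - 6 = 364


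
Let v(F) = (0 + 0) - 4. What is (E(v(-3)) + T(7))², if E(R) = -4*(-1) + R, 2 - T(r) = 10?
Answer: 64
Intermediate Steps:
T(r) = -8 (T(r) = 2 - 1*10 = 2 - 10 = -8)
v(F) = -4 (v(F) = 0 - 4 = -4)
E(R) = 4 + R
(E(v(-3)) + T(7))² = ((4 - 4) - 8)² = (0 - 8)² = (-8)² = 64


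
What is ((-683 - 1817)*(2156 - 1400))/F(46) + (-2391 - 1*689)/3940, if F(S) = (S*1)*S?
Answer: -93163966/104213 ≈ -893.98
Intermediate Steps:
F(S) = S² (F(S) = S*S = S²)
((-683 - 1817)*(2156 - 1400))/F(46) + (-2391 - 1*689)/3940 = ((-683 - 1817)*(2156 - 1400))/(46²) + (-2391 - 1*689)/3940 = -2500*756/2116 + (-2391 - 689)*(1/3940) = -1890000*1/2116 - 3080*1/3940 = -472500/529 - 154/197 = -93163966/104213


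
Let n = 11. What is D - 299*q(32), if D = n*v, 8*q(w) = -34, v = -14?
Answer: 4467/4 ≈ 1116.8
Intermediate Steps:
q(w) = -17/4 (q(w) = (⅛)*(-34) = -17/4)
D = -154 (D = 11*(-14) = -154)
D - 299*q(32) = -154 - 299*(-17/4) = -154 + 5083/4 = 4467/4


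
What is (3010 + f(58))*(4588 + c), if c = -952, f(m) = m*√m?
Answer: 10944360 + 210888*√58 ≈ 1.2550e+7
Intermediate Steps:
f(m) = m^(3/2)
(3010 + f(58))*(4588 + c) = (3010 + 58^(3/2))*(4588 - 952) = (3010 + 58*√58)*3636 = 10944360 + 210888*√58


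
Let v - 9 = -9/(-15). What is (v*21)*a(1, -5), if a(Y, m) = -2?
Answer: -2016/5 ≈ -403.20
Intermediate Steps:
v = 48/5 (v = 9 - 9/(-15) = 9 - 9*(-1/15) = 9 + 3/5 = 48/5 ≈ 9.6000)
(v*21)*a(1, -5) = ((48/5)*21)*(-2) = (1008/5)*(-2) = -2016/5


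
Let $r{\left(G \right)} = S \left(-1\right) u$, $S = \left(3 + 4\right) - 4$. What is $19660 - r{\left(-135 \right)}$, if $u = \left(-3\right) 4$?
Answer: $19624$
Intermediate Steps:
$S = 3$ ($S = 7 - 4 = 3$)
$u = -12$
$r{\left(G \right)} = 36$ ($r{\left(G \right)} = 3 \left(-1\right) \left(-12\right) = \left(-3\right) \left(-12\right) = 36$)
$19660 - r{\left(-135 \right)} = 19660 - 36 = 19624$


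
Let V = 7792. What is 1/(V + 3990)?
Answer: 1/11782 ≈ 8.4875e-5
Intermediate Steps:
1/(V + 3990) = 1/(7792 + 3990) = 1/11782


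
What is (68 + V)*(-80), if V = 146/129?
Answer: -713440/129 ≈ -5530.5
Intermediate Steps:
V = 146/129 (V = 146*(1/129) = 146/129 ≈ 1.1318)
(68 + V)*(-80) = (68 + 146/129)*(-80) = (8918/129)*(-80) = -713440/129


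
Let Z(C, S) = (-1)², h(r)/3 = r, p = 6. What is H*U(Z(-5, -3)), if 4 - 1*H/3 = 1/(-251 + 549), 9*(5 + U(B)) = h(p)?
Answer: -10719/298 ≈ -35.970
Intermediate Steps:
h(r) = 3*r
Z(C, S) = 1
U(B) = -3 (U(B) = -5 + (3*6)/9 = -5 + (⅑)*18 = -5 + 2 = -3)
H = 3573/298 (H = 12 - 3/(-251 + 549) = 12 - 3/298 = 3573/298 ≈ 11.990)
H*U(Z(-5, -3)) = (3573/298)*(-3) = -10719/298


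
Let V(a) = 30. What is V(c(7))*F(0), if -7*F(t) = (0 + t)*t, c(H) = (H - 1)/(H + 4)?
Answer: 0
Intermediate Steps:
c(H) = (-1 + H)/(4 + H)
F(t) = -t²/7 (F(t) = -(0 + t)*t/7 = -t*t/7 = -t²/7)
V(c(7))*F(0) = 30*(-⅐*0²) = 30*(-⅐*0) = 30*0 = 0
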